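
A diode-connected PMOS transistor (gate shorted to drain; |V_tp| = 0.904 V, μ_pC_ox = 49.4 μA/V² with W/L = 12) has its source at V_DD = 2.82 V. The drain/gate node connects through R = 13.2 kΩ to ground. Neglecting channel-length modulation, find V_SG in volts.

V_SG = 1.49 V

With gate tied to drain, V_SG = V_SD ≥ V_SG − |V_tp|, so the device is in saturation.
k_p = μ_pC_ox · (W/L) = 0.5928 mA/V².
KCL at the drain: ½ k_p (V_SG − |V_tp|)² = (V_DD − V_SG)/R.
Let x = V_SG − 0.904. Then 3.91 x² + x − 1.916 = 0, giving x = 0.584 V (positive root), so V_SG = 1.49 V.
I_D = (V_DD − V_SG)/R = (2.82 − 1.49) / 13.2 = 0.101 mA.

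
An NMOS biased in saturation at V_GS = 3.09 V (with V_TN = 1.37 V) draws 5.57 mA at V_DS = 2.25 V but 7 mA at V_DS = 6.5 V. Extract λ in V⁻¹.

With V_GS fixed, I_D ∝ (1 + λ V_DS) in saturation, so I_D2/I_D1 = (1 + λ V_DS2)/(1 + λ V_DS1).
7/5.57 = 1.257 = (1 + 6.5 λ)/(1 + 2.25 λ).
Solving: λ (I_D1 V_DS2 − I_D2 V_DS1) = I_D2 − I_D1, so λ = (7 − 5.57) / (5.57 × 6.5 − 7 × 2.25) = 1.43 / 20.5 = 0.0699 V⁻¹.

λ = 0.0699 V⁻¹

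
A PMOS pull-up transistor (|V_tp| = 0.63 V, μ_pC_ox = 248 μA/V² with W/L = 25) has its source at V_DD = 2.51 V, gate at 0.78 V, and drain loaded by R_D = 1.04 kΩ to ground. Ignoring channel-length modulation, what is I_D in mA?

V_SG = V_DD − V_G = 2.51 − 0.78 = 1.73 V, so V_ov = 1.73 − 0.63 = 1.1 V.
k_p = μ_pC_ox · (W/L) = 6.2 mA/V².
Assume saturation: I_D = ½ k_p V_ov² = 0.5 × 6.2 × 1.1² = 3.75 mA, giving V_SD = V_DD − I_D R_D = 2.51 − 3.75 × 1.04 = -1.39 V.
But -1.39 V < V_ov = 1.1 V, so the device is actually in triode.
In triode I_D = k_p[V_ov V_SD − ½ V_SD²] and I_D = (V_DD − V_SD)/R_D. Equating: 3.22 V_SD² − 8.093 V_SD + 2.51 = 0, giving V_SD = 0.363 V (the root below V_ov).
I_D = (2.51 − 0.363) / 1.04 = 2.06 mA.

I_D = 2.06 mA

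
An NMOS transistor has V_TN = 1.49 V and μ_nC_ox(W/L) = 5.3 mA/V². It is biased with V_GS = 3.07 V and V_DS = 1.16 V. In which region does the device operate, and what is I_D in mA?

Triode; I_D = 6.15 mA

V_ov = V_GS − V_TN = 3.07 − 1.49 = 1.58 V.
Since V_DS = 1.16 V < V_ov = 1.58 V, the device is in the triode region.
I_D = k_n [V_ov · V_DS − ½ V_DS²] = 5.3 × [1.58 × 1.16 − 0.5 × 1.16²] = 6.15 mA.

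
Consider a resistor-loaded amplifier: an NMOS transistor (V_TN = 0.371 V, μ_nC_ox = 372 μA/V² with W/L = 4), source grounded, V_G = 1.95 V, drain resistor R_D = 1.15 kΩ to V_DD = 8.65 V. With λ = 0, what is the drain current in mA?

V_GS = V_G = 1.95 V, so V_ov = 1.95 − 0.371 = 1.58 V.
k_n = μ_nC_ox · (W/L) = 1.488 mA/V².
Assume saturation: I_D = ½ k_n V_ov² = 0.5 × 1.488 × 1.58² = 1.85 mA, giving V_DS = V_DD − I_D R_D = 8.65 − 1.85 × 1.15 = 6.52 V.
V_DS = 6.52 V ≥ V_ov = 1.58 V, confirming saturation.

I_D = 1.85 mA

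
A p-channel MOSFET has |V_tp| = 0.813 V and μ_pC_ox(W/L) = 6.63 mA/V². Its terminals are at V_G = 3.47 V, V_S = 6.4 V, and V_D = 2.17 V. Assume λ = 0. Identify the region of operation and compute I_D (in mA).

Saturation; I_D = 14.9 mA

V_SG = V_S − V_G = 6.4 − 3.47 = 2.93 V; V_SD = V_S − V_D = 6.4 − 2.17 = 4.23 V.
V_ov = V_SG − |V_tp| = 2.93 − 0.813 = 2.12 V.
Since V_SD = 4.23 V ≥ V_ov = 2.12 V, the device is in saturation.
I_D = ½ k_p V_ov² = 0.5 × 6.63 × 2.12² = 14.9 mA.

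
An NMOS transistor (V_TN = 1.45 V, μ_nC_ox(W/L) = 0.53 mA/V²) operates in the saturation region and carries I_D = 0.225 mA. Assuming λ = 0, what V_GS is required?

V_GS = 2.37 V

In saturation I_D = ½ k_n (V_GS − V_TN)², so V_GS − V_TN = √(2 I_D / k_n) = √(2 × 0.225 / 0.53) = 0.921 V.
V_GS = 1.45 + 0.921 = 2.37 V.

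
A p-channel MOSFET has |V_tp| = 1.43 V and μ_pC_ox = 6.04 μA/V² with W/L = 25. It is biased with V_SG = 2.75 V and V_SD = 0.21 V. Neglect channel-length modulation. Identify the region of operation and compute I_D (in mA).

k_p = μ_pC_ox · (W/L) = 0.151 mA/V².
V_ov = V_SG − |V_tp| = 2.75 − 1.43 = 1.32 V.
Since V_SD = 0.21 V < V_ov = 1.32 V, the device is in the triode region.
I_D = k_p [V_ov · V_SD − ½ V_SD²] = 0.151 × [1.32 × 0.21 − 0.5 × 0.21²] = 0.0385 mA.

Triode; I_D = 0.0385 mA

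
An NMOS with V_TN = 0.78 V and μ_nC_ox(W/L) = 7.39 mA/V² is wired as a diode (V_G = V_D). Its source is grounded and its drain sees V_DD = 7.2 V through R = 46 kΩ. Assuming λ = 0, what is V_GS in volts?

With gate tied to drain, V_GS = V_DS ≥ V_GS − V_TN, so the device is in saturation.
KCL at the drain: ½ k_n (V_GS − V_TN)² = (V_DD − V_GS)/R.
Let x = V_GS − 0.78. Then 170 x² + x − 6.42 = 0, giving x = 0.191 V (positive root), so V_GS = 0.971 V.
I_D = (V_DD − V_GS)/R = (7.2 − 0.971) / 46 = 0.135 mA.

V_GS = 0.971 V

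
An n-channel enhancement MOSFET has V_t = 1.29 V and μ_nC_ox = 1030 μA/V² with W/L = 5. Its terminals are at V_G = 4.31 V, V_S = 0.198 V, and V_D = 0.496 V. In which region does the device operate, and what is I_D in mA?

Triode; I_D = 4.10 mA

V_GS = V_G − V_S = 4.31 − 0.198 = 4.11 V; V_DS = V_D − V_S = 0.496 − 0.198 = 0.298 V.
k_n = μ_nC_ox · (W/L) = 5.15 mA/V².
V_ov = V_GS − V_t = 4.11 − 1.29 = 2.82 V.
Since V_DS = 0.298 V < V_ov = 2.82 V, the device is in the triode region.
I_D = k_n [V_ov · V_DS − ½ V_DS²] = 5.15 × [2.82 × 0.298 − 0.5 × 0.298²] = 4.1 mA.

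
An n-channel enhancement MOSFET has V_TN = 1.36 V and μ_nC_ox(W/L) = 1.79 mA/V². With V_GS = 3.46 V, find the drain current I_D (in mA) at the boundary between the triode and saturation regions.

I_D = 3.95 mA

At the boundary V_DS = V_ov = V_GS − V_TN = 3.46 − 1.36 = 2.1 V.
I_D = ½ k_n V_ov² = 0.5 × 1.79 × 2.1² = 3.95 mA.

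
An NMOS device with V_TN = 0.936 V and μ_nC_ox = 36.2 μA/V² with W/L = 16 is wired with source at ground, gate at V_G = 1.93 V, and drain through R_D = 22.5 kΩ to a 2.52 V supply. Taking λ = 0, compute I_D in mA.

V_GS = V_G = 1.93 V, so V_ov = 1.93 − 0.936 = 0.994 V.
k_n = μ_nC_ox · (W/L) = 0.5792 mA/V².
Assume saturation: I_D = ½ k_n V_ov² = 0.5 × 0.5792 × 0.994² = 0.286 mA, giving V_DS = V_DD − I_D R_D = 2.52 − 0.286 × 22.5 = -3.92 V.
But -3.92 V < V_ov = 0.994 V, so the device is actually in triode.
In triode I_D = k_n[V_ov V_DS − ½ V_DS²] and I_D = (V_DD − V_DS)/R_D. Equating: 6.52 V_DS² − 13.95 V_DS + 2.52 = 0, giving V_DS = 0.199 V (the root below V_ov).
I_D = (2.52 − 0.199) / 22.5 = 0.103 mA.

I_D = 0.103 mA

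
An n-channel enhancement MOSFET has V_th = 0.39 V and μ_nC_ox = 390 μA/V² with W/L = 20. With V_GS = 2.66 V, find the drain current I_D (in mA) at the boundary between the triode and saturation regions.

At the boundary V_DS = V_ov = V_GS − V_th = 2.66 − 0.39 = 2.27 V.
k_n = μ_nC_ox · (W/L) = 7.8 mA/V².
I_D = ½ k_n V_ov² = 0.5 × 7.8 × 2.27² = 20.1 mA.

I_D = 20.1 mA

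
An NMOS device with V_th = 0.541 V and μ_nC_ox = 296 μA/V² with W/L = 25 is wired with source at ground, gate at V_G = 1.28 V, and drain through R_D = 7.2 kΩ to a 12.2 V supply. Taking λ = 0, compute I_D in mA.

I_D = 1.64 mA

V_GS = V_G = 1.28 V, so V_ov = 1.28 − 0.541 = 0.739 V.
k_n = μ_nC_ox · (W/L) = 7.4 mA/V².
Assume saturation: I_D = ½ k_n V_ov² = 0.5 × 7.4 × 0.739² = 2.02 mA, giving V_DS = V_DD − I_D R_D = 12.2 − 2.02 × 7.2 = -2.35 V.
But -2.35 V < V_ov = 0.739 V, so the device is actually in triode.
In triode I_D = k_n[V_ov V_DS − ½ V_DS²] and I_D = (V_DD − V_DS)/R_D. Equating: 26.6 V_DS² − 40.37 V_DS + 12.2 = 0, giving V_DS = 0.417 V (the root below V_ov).
I_D = (12.2 − 0.417) / 7.2 = 1.64 mA.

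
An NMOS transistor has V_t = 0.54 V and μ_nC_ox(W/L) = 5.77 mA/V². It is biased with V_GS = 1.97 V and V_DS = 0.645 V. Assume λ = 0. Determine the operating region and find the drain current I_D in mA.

V_ov = V_GS − V_t = 1.97 − 0.54 = 1.43 V.
Since V_DS = 0.645 V < V_ov = 1.43 V, the device is in the triode region.
I_D = k_n [V_ov · V_DS − ½ V_DS²] = 5.77 × [1.43 × 0.645 − 0.5 × 0.645²] = 4.12 mA.

Triode; I_D = 4.12 mA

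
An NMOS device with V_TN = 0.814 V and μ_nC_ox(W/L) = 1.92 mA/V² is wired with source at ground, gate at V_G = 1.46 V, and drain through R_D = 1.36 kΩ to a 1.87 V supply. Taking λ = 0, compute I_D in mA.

V_GS = V_G = 1.46 V, so V_ov = 1.46 − 0.814 = 0.646 V.
Assume saturation: I_D = ½ k_n V_ov² = 0.5 × 1.92 × 0.646² = 0.401 mA, giving V_DS = V_DD − I_D R_D = 1.87 − 0.401 × 1.36 = 1.33 V.
V_DS = 1.33 V ≥ V_ov = 0.646 V, confirming saturation.

I_D = 0.401 mA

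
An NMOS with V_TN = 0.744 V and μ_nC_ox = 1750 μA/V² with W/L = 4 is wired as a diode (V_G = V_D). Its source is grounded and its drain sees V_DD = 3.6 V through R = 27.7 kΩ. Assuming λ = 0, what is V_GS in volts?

V_GS = 0.911 V

With gate tied to drain, V_GS = V_DS ≥ V_GS − V_TN, so the device is in saturation.
k_n = μ_nC_ox · (W/L) = 7 mA/V².
KCL at the drain: ½ k_n (V_GS − V_TN)² = (V_DD − V_GS)/R.
Let x = V_GS − 0.744. Then 97 x² + x − 2.856 = 0, giving x = 0.167 V (positive root), so V_GS = 0.911 V.
I_D = (V_DD − V_GS)/R = (3.6 − 0.911) / 27.7 = 0.0971 mA.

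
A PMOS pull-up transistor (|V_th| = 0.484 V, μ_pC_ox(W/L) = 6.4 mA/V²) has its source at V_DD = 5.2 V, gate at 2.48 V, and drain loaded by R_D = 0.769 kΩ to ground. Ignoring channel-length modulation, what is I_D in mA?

V_SG = V_DD − V_G = 5.2 − 2.48 = 2.72 V, so V_ov = 2.72 − 0.484 = 2.24 V.
Assume saturation: I_D = ½ k_p V_ov² = 0.5 × 6.4 × 2.24² = 16 mA, giving V_SD = V_DD − I_D R_D = 5.2 − 16 × 0.769 = -7.1 V.
But -7.1 V < V_ov = 2.24 V, so the device is actually in triode.
In triode I_D = k_p[V_ov V_SD − ½ V_SD²] and I_D = (V_DD − V_SD)/R_D. Equating: 2.46 V_SD² − 12 V_SD + 5.2 = 0, giving V_SD = 0.48 V (the root below V_ov).
I_D = (5.2 − 0.48) / 0.769 = 6.14 mA.

I_D = 6.14 mA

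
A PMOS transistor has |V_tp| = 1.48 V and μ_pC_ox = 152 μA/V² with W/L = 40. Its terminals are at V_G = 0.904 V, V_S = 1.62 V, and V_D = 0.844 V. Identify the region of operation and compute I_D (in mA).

V_SG = V_S − V_G = 1.62 − 0.904 = 0.716 V; V_SD = V_S − V_D = 1.62 − 0.844 = 0.776 V.
V_SG = 0.716 V < |V_tp| = 1.48 V, so the transistor is in cutoff.

Cutoff; I_D = 0 mA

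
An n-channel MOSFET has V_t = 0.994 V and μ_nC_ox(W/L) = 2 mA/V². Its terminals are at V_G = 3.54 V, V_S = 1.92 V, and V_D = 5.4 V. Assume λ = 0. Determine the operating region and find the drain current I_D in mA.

Saturation; I_D = 0.392 mA

V_GS = V_G − V_S = 3.54 − 1.92 = 1.62 V; V_DS = V_D − V_S = 5.4 − 1.92 = 3.48 V.
V_ov = V_GS − V_t = 1.62 − 0.994 = 0.626 V.
Since V_DS = 3.48 V ≥ V_ov = 0.626 V, the device is in saturation.
I_D = ½ k_n V_ov² = 0.5 × 2 × 0.626² = 0.392 mA.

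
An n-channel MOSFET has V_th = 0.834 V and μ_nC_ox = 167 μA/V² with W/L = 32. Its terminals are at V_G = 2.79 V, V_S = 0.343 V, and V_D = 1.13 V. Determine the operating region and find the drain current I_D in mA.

Triode; I_D = 5.13 mA

V_GS = V_G − V_S = 2.79 − 0.343 = 2.45 V; V_DS = V_D − V_S = 1.13 − 0.343 = 0.787 V.
k_n = μ_nC_ox · (W/L) = 5.344 mA/V².
V_ov = V_GS − V_th = 2.45 − 0.834 = 1.61 V.
Since V_DS = 0.787 V < V_ov = 1.61 V, the device is in the triode region.
I_D = k_n [V_ov · V_DS − ½ V_DS²] = 5.344 × [1.61 × 0.787 − 0.5 × 0.787²] = 5.13 mA.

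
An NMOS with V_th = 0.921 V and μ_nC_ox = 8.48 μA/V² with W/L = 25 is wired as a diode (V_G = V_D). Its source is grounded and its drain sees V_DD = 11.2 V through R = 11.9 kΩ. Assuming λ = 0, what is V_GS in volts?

With gate tied to drain, V_GS = V_DS ≥ V_GS − V_th, so the device is in saturation.
k_n = μ_nC_ox · (W/L) = 0.212 mA/V².
KCL at the drain: ½ k_n (V_GS − V_th)² = (V_DD − V_GS)/R.
Let x = V_GS − 0.921. Then 1.26 x² + x − 10.28 = 0, giving x = 2.49 V (positive root), so V_GS = 3.41 V.
I_D = (V_DD − V_GS)/R = (11.2 − 3.41) / 11.9 = 0.655 mA.

V_GS = 3.41 V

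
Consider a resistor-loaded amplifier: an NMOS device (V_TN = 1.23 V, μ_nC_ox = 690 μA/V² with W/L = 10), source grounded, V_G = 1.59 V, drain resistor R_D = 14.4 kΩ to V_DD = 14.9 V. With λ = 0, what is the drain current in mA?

I_D = 0.447 mA

V_GS = V_G = 1.59 V, so V_ov = 1.59 − 1.23 = 0.36 V.
k_n = μ_nC_ox · (W/L) = 6.9 mA/V².
Assume saturation: I_D = ½ k_n V_ov² = 0.5 × 6.9 × 0.36² = 0.447 mA, giving V_DS = V_DD − I_D R_D = 14.9 − 0.447 × 14.4 = 8.46 V.
V_DS = 8.46 V ≥ V_ov = 0.36 V, confirming saturation.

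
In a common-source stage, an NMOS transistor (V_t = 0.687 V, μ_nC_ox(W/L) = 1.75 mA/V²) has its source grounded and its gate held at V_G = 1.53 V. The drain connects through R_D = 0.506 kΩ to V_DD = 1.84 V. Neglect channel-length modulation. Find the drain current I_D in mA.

V_GS = V_G = 1.53 V, so V_ov = 1.53 − 0.687 = 0.843 V.
Assume saturation: I_D = ½ k_n V_ov² = 0.5 × 1.75 × 0.843² = 0.622 mA, giving V_DS = V_DD − I_D R_D = 1.84 − 0.622 × 0.506 = 1.53 V.
V_DS = 1.53 V ≥ V_ov = 0.843 V, confirming saturation.

I_D = 0.622 mA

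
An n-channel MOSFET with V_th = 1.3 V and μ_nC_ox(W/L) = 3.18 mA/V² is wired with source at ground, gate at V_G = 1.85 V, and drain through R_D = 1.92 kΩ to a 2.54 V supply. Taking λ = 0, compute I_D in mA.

V_GS = V_G = 1.85 V, so V_ov = 1.85 − 1.3 = 0.55 V.
Assume saturation: I_D = ½ k_n V_ov² = 0.5 × 3.18 × 0.55² = 0.481 mA, giving V_DS = V_DD − I_D R_D = 2.54 − 0.481 × 1.92 = 1.62 V.
V_DS = 1.62 V ≥ V_ov = 0.55 V, confirming saturation.

I_D = 0.481 mA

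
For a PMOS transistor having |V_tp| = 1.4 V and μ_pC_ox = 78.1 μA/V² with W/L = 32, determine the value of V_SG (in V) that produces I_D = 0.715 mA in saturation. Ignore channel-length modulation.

V_SG = 2.16 V

k_p = μ_pC_ox · (W/L) = 2.499 mA/V².
In saturation I_D = ½ k_p (V_SG − |V_tp|)², so V_SG − |V_tp| = √(2 I_D / k_p) = √(2 × 0.715 / 2.499) = 0.756 V.
V_SG = 1.4 + 0.756 = 2.16 V.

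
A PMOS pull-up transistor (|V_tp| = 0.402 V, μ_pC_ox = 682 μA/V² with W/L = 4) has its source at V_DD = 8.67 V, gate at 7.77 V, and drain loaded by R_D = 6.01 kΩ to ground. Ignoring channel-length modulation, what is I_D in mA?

V_SG = V_DD − V_G = 8.67 − 7.77 = 0.9 V, so V_ov = 0.9 − 0.402 = 0.498 V.
k_p = μ_pC_ox · (W/L) = 2.728 mA/V².
Assume saturation: I_D = ½ k_p V_ov² = 0.5 × 2.728 × 0.498² = 0.338 mA, giving V_SD = V_DD − I_D R_D = 8.67 − 0.338 × 6.01 = 6.64 V.
V_SD = 6.64 V ≥ V_ov = 0.498 V, confirming saturation.

I_D = 0.338 mA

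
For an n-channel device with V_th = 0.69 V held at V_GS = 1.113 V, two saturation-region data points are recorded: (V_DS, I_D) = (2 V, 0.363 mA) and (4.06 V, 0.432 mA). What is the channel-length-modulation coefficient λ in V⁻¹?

λ = 0.113 V⁻¹

With V_GS fixed, I_D ∝ (1 + λ V_DS) in saturation, so I_D2/I_D1 = (1 + λ V_DS2)/(1 + λ V_DS1).
0.432/0.363 = 1.19 = (1 + 4.06 λ)/(1 + 2 λ).
Solving: λ (I_D1 V_DS2 − I_D2 V_DS1) = I_D2 − I_D1, so λ = (0.432 − 0.363) / (0.363 × 4.06 − 0.432 × 2) = 0.069 / 0.61 = 0.113 V⁻¹.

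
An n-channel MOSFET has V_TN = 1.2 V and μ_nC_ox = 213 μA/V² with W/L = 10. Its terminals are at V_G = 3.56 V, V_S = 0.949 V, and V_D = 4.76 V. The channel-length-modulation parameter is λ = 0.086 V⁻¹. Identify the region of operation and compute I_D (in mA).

V_GS = V_G − V_S = 3.56 − 0.949 = 2.61 V; V_DS = V_D − V_S = 4.76 − 0.949 = 3.81 V.
k_n = μ_nC_ox · (W/L) = 2.13 mA/V².
V_ov = V_GS − V_TN = 2.61 − 1.2 = 1.41 V.
Since V_DS = 3.81 V ≥ V_ov = 1.41 V, the device is in saturation.
I_D = ½ k_n V_ov² (1 + λ V_DS) = 0.5 × 2.13 × 1.41² × (1 + 0.086 × 3.81) = 2.82 mA.

Saturation; I_D = 2.82 mA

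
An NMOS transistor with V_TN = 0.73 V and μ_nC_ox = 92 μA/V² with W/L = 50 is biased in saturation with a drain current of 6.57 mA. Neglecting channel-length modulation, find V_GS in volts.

V_GS = 2.42 V

k_n = μ_nC_ox · (W/L) = 4.6 mA/V².
In saturation I_D = ½ k_n (V_GS − V_TN)², so V_GS − V_TN = √(2 I_D / k_n) = √(2 × 6.57 / 4.6) = 1.69 V.
V_GS = 0.73 + 1.69 = 2.42 V.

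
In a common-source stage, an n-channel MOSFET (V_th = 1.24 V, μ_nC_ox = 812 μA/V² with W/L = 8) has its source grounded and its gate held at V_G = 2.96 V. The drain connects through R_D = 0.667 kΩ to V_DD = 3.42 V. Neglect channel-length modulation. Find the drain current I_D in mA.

V_GS = V_G = 2.96 V, so V_ov = 2.96 − 1.24 = 1.72 V.
k_n = μ_nC_ox · (W/L) = 6.496 mA/V².
Assume saturation: I_D = ½ k_n V_ov² = 0.5 × 6.496 × 1.72² = 9.61 mA, giving V_DS = V_DD − I_D R_D = 3.42 − 9.61 × 0.667 = -2.99 V.
But -2.99 V < V_ov = 1.72 V, so the device is actually in triode.
In triode I_D = k_n[V_ov V_DS − ½ V_DS²] and I_D = (V_DD − V_DS)/R_D. Equating: 2.17 V_DS² − 8.452 V_DS + 3.42 = 0, giving V_DS = 0.458 V (the root below V_ov).
I_D = (3.42 − 0.458) / 0.667 = 4.44 mA.

I_D = 4.44 mA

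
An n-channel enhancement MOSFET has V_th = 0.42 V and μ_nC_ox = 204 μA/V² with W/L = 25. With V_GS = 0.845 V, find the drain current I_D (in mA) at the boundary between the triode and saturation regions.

I_D = 0.461 mA

At the boundary V_DS = V_ov = V_GS − V_th = 0.845 − 0.42 = 0.425 V.
k_n = μ_nC_ox · (W/L) = 5.1 mA/V².
I_D = ½ k_n V_ov² = 0.5 × 5.1 × 0.425² = 0.461 mA.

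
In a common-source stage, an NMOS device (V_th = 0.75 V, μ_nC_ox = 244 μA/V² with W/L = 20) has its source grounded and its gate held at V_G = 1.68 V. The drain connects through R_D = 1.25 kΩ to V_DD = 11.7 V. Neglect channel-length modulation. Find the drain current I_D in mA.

V_GS = V_G = 1.68 V, so V_ov = 1.68 − 0.75 = 0.93 V.
k_n = μ_nC_ox · (W/L) = 4.88 mA/V².
Assume saturation: I_D = ½ k_n V_ov² = 0.5 × 4.88 × 0.93² = 2.11 mA, giving V_DS = V_DD − I_D R_D = 11.7 − 2.11 × 1.25 = 9.06 V.
V_DS = 9.06 V ≥ V_ov = 0.93 V, confirming saturation.

I_D = 2.11 mA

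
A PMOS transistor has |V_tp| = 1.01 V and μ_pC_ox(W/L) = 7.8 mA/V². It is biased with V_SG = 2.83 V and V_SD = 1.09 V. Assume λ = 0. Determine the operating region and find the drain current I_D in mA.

Triode; I_D = 10.8 mA

V_ov = V_SG − |V_tp| = 2.83 − 1.01 = 1.82 V.
Since V_SD = 1.09 V < V_ov = 1.82 V, the device is in the triode region.
I_D = k_p [V_ov · V_SD − ½ V_SD²] = 7.8 × [1.82 × 1.09 − 0.5 × 1.09²] = 10.8 mA.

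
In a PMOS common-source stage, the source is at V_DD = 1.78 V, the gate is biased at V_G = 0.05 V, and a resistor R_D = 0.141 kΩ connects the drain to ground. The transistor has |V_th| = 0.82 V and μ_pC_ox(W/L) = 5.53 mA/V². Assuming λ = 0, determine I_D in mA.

V_SG = V_DD − V_G = 1.78 − 0.05 = 1.73 V, so V_ov = 1.73 − 0.82 = 0.91 V.
Assume saturation: I_D = ½ k_p V_ov² = 0.5 × 5.53 × 0.91² = 2.29 mA, giving V_SD = V_DD − I_D R_D = 1.78 − 2.29 × 0.141 = 1.46 V.
V_SD = 1.46 V ≥ V_ov = 0.91 V, confirming saturation.

I_D = 2.29 mA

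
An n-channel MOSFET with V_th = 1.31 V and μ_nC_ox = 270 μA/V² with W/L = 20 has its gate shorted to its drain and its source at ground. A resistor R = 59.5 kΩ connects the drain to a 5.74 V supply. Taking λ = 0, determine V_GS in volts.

V_GS = 1.47 V

With gate tied to drain, V_GS = V_DS ≥ V_GS − V_th, so the device is in saturation.
k_n = μ_nC_ox · (W/L) = 5.4 mA/V².
KCL at the drain: ½ k_n (V_GS − V_th)² = (V_DD − V_GS)/R.
Let x = V_GS − 1.31. Then 161 x² + x − 4.43 = 0, giving x = 0.163 V (positive root), so V_GS = 1.47 V.
I_D = (V_DD − V_GS)/R = (5.74 − 1.47) / 59.5 = 0.0717 mA.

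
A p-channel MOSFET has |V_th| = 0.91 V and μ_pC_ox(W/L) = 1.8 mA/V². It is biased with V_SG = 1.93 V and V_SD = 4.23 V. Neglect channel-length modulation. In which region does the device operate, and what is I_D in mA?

V_ov = V_SG − |V_th| = 1.93 − 0.91 = 1.02 V.
Since V_SD = 4.23 V ≥ V_ov = 1.02 V, the device is in saturation.
I_D = ½ k_p V_ov² = 0.5 × 1.8 × 1.02² = 0.936 mA.

Saturation; I_D = 0.936 mA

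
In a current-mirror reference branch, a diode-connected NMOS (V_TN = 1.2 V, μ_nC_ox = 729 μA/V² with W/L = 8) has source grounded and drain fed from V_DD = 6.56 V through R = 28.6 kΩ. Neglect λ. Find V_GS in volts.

With gate tied to drain, V_GS = V_DS ≥ V_GS − V_TN, so the device is in saturation.
k_n = μ_nC_ox · (W/L) = 5.832 mA/V².
KCL at the drain: ½ k_n (V_GS − V_TN)² = (V_DD − V_GS)/R.
Let x = V_GS − 1.2. Then 83.4 x² + x − 5.36 = 0, giving x = 0.248 V (positive root), so V_GS = 1.45 V.
I_D = (V_DD − V_GS)/R = (6.56 − 1.45) / 28.6 = 0.179 mA.

V_GS = 1.45 V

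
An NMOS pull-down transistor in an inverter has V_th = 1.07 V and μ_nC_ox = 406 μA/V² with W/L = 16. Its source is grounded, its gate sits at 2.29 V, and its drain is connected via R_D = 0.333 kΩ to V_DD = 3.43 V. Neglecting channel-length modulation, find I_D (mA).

I_D = 4.83 mA

V_GS = V_G = 2.29 V, so V_ov = 2.29 − 1.07 = 1.22 V.
k_n = μ_nC_ox · (W/L) = 6.496 mA/V².
Assume saturation: I_D = ½ k_n V_ov² = 0.5 × 6.496 × 1.22² = 4.83 mA, giving V_DS = V_DD − I_D R_D = 3.43 − 4.83 × 0.333 = 1.82 V.
V_DS = 1.82 V ≥ V_ov = 1.22 V, confirming saturation.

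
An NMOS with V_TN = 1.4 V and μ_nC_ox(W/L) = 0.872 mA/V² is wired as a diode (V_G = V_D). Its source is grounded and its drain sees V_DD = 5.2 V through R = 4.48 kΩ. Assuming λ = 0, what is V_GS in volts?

V_GS = 2.56 V

With gate tied to drain, V_GS = V_DS ≥ V_GS − V_TN, so the device is in saturation.
KCL at the drain: ½ k_n (V_GS − V_TN)² = (V_DD − V_GS)/R.
Let x = V_GS − 1.4. Then 1.95 x² + x − 3.8 = 0, giving x = 1.16 V (positive root), so V_GS = 2.56 V.
I_D = (V_DD − V_GS)/R = (5.2 − 2.56) / 4.48 = 0.589 mA.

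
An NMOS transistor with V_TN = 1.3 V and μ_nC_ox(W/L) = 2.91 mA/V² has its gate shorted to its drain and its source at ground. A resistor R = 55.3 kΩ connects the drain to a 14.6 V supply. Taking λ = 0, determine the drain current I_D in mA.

With gate tied to drain, V_GS = V_DS ≥ V_GS − V_TN, so the device is in saturation.
KCL at the drain: ½ k_n (V_GS − V_TN)² = (V_DD − V_GS)/R.
Let x = V_GS − 1.3. Then 80.5 x² + x − 13.3 = 0, giving x = 0.4 V (positive root), so V_GS = 1.7 V.
I_D = (V_DD − V_GS)/R = (14.6 − 1.7) / 55.3 = 0.233 mA.

I_D = 0.233 mA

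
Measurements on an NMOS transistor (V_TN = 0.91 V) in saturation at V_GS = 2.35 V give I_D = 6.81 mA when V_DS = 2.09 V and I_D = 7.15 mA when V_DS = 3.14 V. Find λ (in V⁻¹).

With V_GS fixed, I_D ∝ (1 + λ V_DS) in saturation, so I_D2/I_D1 = (1 + λ V_DS2)/(1 + λ V_DS1).
7.15/6.81 = 1.05 = (1 + 3.14 λ)/(1 + 2.09 λ).
Solving: λ (I_D1 V_DS2 − I_D2 V_DS1) = I_D2 − I_D1, so λ = (7.15 − 6.81) / (6.81 × 3.14 − 7.15 × 2.09) = 0.34 / 6.44 = 0.0528 V⁻¹.

λ = 0.0528 V⁻¹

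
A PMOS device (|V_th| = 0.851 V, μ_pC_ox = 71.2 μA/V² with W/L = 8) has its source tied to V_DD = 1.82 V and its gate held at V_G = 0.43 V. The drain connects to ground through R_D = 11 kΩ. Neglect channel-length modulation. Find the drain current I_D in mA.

I_D = 0.0827 mA

V_SG = V_DD − V_G = 1.82 − 0.43 = 1.39 V, so V_ov = 1.39 − 0.851 = 0.539 V.
k_p = μ_pC_ox · (W/L) = 0.5696 mA/V².
Assume saturation: I_D = ½ k_p V_ov² = 0.5 × 0.5696 × 0.539² = 0.0827 mA, giving V_SD = V_DD − I_D R_D = 1.82 − 0.0827 × 11 = 0.91 V.
V_SD = 0.91 V ≥ V_ov = 0.539 V, confirming saturation.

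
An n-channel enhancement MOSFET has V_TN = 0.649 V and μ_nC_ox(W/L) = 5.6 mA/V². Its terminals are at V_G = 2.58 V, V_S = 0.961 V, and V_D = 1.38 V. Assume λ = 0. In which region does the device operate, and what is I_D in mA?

Triode; I_D = 1.78 mA

V_GS = V_G − V_S = 2.58 − 0.961 = 1.62 V; V_DS = V_D − V_S = 1.38 − 0.961 = 0.419 V.
V_ov = V_GS − V_TN = 1.62 − 0.649 = 0.97 V.
Since V_DS = 0.419 V < V_ov = 0.97 V, the device is in the triode region.
I_D = k_n [V_ov · V_DS − ½ V_DS²] = 5.6 × [0.97 × 0.419 − 0.5 × 0.419²] = 1.78 mA.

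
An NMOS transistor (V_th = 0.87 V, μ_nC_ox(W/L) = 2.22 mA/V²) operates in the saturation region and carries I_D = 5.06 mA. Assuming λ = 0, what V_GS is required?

In saturation I_D = ½ k_n (V_GS − V_th)², so V_GS − V_th = √(2 I_D / k_n) = √(2 × 5.06 / 2.22) = 2.14 V.
V_GS = 0.87 + 2.14 = 3.01 V.

V_GS = 3.01 V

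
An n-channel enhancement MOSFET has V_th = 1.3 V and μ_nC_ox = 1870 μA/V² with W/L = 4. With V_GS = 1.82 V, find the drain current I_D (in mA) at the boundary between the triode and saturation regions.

At the boundary V_DS = V_ov = V_GS − V_th = 1.82 − 1.3 = 0.52 V.
k_n = μ_nC_ox · (W/L) = 7.48 mA/V².
I_D = ½ k_n V_ov² = 0.5 × 7.48 × 0.52² = 1.01 mA.

I_D = 1.01 mA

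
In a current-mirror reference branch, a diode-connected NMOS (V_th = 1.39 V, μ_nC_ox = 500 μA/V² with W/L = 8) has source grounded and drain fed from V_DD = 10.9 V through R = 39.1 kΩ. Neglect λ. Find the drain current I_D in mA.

I_D = 0.234 mA

With gate tied to drain, V_GS = V_DS ≥ V_GS − V_th, so the device is in saturation.
k_n = μ_nC_ox · (W/L) = 4 mA/V².
KCL at the drain: ½ k_n (V_GS − V_th)² = (V_DD − V_GS)/R.
Let x = V_GS − 1.39. Then 78.2 x² + x − 9.51 = 0, giving x = 0.342 V (positive root), so V_GS = 1.73 V.
I_D = (V_DD − V_GS)/R = (10.9 − 1.73) / 39.1 = 0.234 mA.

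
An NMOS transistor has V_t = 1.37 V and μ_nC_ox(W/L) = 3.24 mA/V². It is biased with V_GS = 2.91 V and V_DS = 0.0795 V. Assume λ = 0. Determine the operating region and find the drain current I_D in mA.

Triode; I_D = 0.386 mA

V_ov = V_GS − V_t = 2.91 − 1.37 = 1.54 V.
Since V_DS = 0.0795 V < V_ov = 1.54 V, the device is in the triode region.
I_D = k_n [V_ov · V_DS − ½ V_DS²] = 3.24 × [1.54 × 0.0795 − 0.5 × 0.0795²] = 0.386 mA.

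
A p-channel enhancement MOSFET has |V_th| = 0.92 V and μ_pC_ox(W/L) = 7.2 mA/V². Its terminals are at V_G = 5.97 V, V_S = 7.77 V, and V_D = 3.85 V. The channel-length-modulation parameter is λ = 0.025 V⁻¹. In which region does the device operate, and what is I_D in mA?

Saturation; I_D = 3.06 mA

V_SG = V_S − V_G = 7.77 − 5.97 = 1.8 V; V_SD = V_S − V_D = 7.77 − 3.85 = 3.92 V.
V_ov = V_SG − |V_th| = 1.8 − 0.92 = 0.88 V.
Since V_SD = 3.92 V ≥ V_ov = 0.88 V, the device is in saturation.
I_D = ½ k_p V_ov² (1 + λ V_SD) = 0.5 × 7.2 × 0.88² × (1 + 0.025 × 3.92) = 3.06 mA.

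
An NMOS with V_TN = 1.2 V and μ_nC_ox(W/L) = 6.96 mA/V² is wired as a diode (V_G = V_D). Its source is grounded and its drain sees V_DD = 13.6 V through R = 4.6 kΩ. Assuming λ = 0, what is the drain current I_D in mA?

With gate tied to drain, V_GS = V_DS ≥ V_GS − V_TN, so the device is in saturation.
KCL at the drain: ½ k_n (V_GS − V_TN)² = (V_DD − V_GS)/R.
Let x = V_GS − 1.2. Then 16 x² + x − 12.4 = 0, giving x = 0.849 V (positive root), so V_GS = 2.05 V.
I_D = (V_DD − V_GS)/R = (13.6 − 2.05) / 4.6 = 2.51 mA.

I_D = 2.51 mA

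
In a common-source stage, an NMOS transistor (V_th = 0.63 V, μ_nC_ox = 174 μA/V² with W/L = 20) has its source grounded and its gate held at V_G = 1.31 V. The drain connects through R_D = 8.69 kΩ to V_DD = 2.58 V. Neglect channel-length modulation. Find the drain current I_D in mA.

I_D = 0.282 mA

V_GS = V_G = 1.31 V, so V_ov = 1.31 − 0.63 = 0.68 V.
k_n = μ_nC_ox · (W/L) = 3.48 mA/V².
Assume saturation: I_D = ½ k_n V_ov² = 0.5 × 3.48 × 0.68² = 0.805 mA, giving V_DS = V_DD − I_D R_D = 2.58 − 0.805 × 8.69 = -4.41 V.
But -4.41 V < V_ov = 0.68 V, so the device is actually in triode.
In triode I_D = k_n[V_ov V_DS − ½ V_DS²] and I_D = (V_DD − V_DS)/R_D. Equating: 15.1 V_DS² − 21.56 V_DS + 2.58 = 0, giving V_DS = 0.132 V (the root below V_ov).
I_D = (2.58 − 0.132) / 8.69 = 0.282 mA.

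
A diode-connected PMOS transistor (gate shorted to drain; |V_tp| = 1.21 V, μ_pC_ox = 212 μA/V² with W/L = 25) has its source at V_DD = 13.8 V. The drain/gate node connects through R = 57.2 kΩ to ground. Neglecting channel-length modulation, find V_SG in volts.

With gate tied to drain, V_SG = V_SD ≥ V_SG − |V_tp|, so the device is in saturation.
k_p = μ_pC_ox · (W/L) = 5.3 mA/V².
KCL at the drain: ½ k_p (V_SG − |V_tp|)² = (V_DD − V_SG)/R.
Let x = V_SG − 1.21. Then 152 x² + x − 12.59 = 0, giving x = 0.285 V (positive root), so V_SG = 1.49 V.
I_D = (V_DD − V_SG)/R = (13.8 − 1.49) / 57.2 = 0.215 mA.

V_SG = 1.49 V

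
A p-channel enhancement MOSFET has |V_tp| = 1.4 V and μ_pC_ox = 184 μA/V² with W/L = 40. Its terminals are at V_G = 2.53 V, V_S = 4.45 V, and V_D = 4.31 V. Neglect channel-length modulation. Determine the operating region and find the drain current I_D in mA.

V_SG = V_S − V_G = 4.45 − 2.53 = 1.92 V; V_SD = V_S − V_D = 4.45 − 4.31 = 0.14 V.
k_p = μ_pC_ox · (W/L) = 7.36 mA/V².
V_ov = V_SG − |V_tp| = 1.92 − 1.4 = 0.52 V.
Since V_SD = 0.14 V < V_ov = 0.52 V, the device is in the triode region.
I_D = k_p [V_ov · V_SD − ½ V_SD²] = 7.36 × [0.52 × 0.14 − 0.5 × 0.14²] = 0.464 mA.

Triode; I_D = 0.464 mA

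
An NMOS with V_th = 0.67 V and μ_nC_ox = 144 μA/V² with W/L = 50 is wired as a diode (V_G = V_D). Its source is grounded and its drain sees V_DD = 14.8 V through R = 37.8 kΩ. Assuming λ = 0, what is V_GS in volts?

V_GS = 0.989 V

With gate tied to drain, V_GS = V_DS ≥ V_GS − V_th, so the device is in saturation.
k_n = μ_nC_ox · (W/L) = 7.2 mA/V².
KCL at the drain: ½ k_n (V_GS − V_th)² = (V_DD − V_GS)/R.
Let x = V_GS − 0.67. Then 136 x² + x − 14.13 = 0, giving x = 0.319 V (positive root), so V_GS = 0.989 V.
I_D = (V_DD − V_GS)/R = (14.8 − 0.989) / 37.8 = 0.365 mA.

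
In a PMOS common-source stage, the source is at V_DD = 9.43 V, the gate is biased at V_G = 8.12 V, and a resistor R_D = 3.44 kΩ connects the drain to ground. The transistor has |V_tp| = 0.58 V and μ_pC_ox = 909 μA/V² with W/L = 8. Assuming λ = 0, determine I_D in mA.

I_D = 1.94 mA

V_SG = V_DD − V_G = 9.43 − 8.12 = 1.31 V, so V_ov = 1.31 − 0.58 = 0.73 V.
k_p = μ_pC_ox · (W/L) = 7.272 mA/V².
Assume saturation: I_D = ½ k_p V_ov² = 0.5 × 7.272 × 0.73² = 1.94 mA, giving V_SD = V_DD − I_D R_D = 9.43 − 1.94 × 3.44 = 2.76 V.
V_SD = 2.76 V ≥ V_ov = 0.73 V, confirming saturation.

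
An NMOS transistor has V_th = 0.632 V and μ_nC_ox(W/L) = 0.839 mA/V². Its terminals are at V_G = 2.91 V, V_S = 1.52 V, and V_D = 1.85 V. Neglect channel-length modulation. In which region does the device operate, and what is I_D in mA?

Triode; I_D = 0.164 mA

V_GS = V_G − V_S = 2.91 − 1.52 = 1.39 V; V_DS = V_D − V_S = 1.85 − 1.52 = 0.33 V.
V_ov = V_GS − V_th = 1.39 − 0.632 = 0.758 V.
Since V_DS = 0.33 V < V_ov = 0.758 V, the device is in the triode region.
I_D = k_n [V_ov · V_DS − ½ V_DS²] = 0.839 × [0.758 × 0.33 − 0.5 × 0.33²] = 0.164 mA.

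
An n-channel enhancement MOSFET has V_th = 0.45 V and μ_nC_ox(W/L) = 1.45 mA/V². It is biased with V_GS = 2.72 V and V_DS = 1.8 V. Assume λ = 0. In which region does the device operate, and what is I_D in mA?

Triode; I_D = 3.58 mA

V_ov = V_GS − V_th = 2.72 − 0.45 = 2.27 V.
Since V_DS = 1.8 V < V_ov = 2.27 V, the device is in the triode region.
I_D = k_n [V_ov · V_DS − ½ V_DS²] = 1.45 × [2.27 × 1.8 − 0.5 × 1.8²] = 3.58 mA.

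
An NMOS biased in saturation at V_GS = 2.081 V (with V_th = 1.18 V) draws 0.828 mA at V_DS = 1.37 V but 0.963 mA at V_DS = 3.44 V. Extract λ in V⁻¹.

With V_GS fixed, I_D ∝ (1 + λ V_DS) in saturation, so I_D2/I_D1 = (1 + λ V_DS2)/(1 + λ V_DS1).
0.963/0.828 = 1.163 = (1 + 3.44 λ)/(1 + 1.37 λ).
Solving: λ (I_D1 V_DS2 − I_D2 V_DS1) = I_D2 − I_D1, so λ = (0.963 − 0.828) / (0.828 × 3.44 − 0.963 × 1.37) = 0.135 / 1.53 = 0.0883 V⁻¹.

λ = 0.0883 V⁻¹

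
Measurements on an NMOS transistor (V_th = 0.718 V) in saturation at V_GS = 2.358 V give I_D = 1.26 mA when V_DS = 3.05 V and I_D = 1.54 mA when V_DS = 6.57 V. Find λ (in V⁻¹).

λ = 0.0782 V⁻¹

With V_GS fixed, I_D ∝ (1 + λ V_DS) in saturation, so I_D2/I_D1 = (1 + λ V_DS2)/(1 + λ V_DS1).
1.54/1.26 = 1.222 = (1 + 6.57 λ)/(1 + 3.05 λ).
Solving: λ (I_D1 V_DS2 − I_D2 V_DS1) = I_D2 − I_D1, so λ = (1.54 − 1.26) / (1.26 × 6.57 − 1.54 × 3.05) = 0.28 / 3.58 = 0.0782 V⁻¹.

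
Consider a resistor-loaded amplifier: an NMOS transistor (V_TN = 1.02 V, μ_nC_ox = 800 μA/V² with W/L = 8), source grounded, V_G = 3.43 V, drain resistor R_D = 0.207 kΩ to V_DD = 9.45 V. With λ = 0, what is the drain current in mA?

I_D = 18.6 mA

V_GS = V_G = 3.43 V, so V_ov = 3.43 − 1.02 = 2.41 V.
k_n = μ_nC_ox · (W/L) = 6.4 mA/V².
Assume saturation: I_D = ½ k_n V_ov² = 0.5 × 6.4 × 2.41² = 18.6 mA, giving V_DS = V_DD − I_D R_D = 9.45 − 18.6 × 0.207 = 5.6 V.
V_DS = 5.6 V ≥ V_ov = 2.41 V, confirming saturation.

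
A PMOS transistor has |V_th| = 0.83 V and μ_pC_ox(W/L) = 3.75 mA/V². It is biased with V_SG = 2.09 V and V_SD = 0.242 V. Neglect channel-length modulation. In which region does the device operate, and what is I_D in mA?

Triode; I_D = 1.03 mA

V_ov = V_SG − |V_th| = 2.09 − 0.83 = 1.26 V.
Since V_SD = 0.242 V < V_ov = 1.26 V, the device is in the triode region.
I_D = k_p [V_ov · V_SD − ½ V_SD²] = 3.75 × [1.26 × 0.242 − 0.5 × 0.242²] = 1.03 mA.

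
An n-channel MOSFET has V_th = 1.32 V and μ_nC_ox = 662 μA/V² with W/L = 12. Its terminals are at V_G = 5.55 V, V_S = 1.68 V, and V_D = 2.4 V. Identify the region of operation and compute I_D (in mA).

V_GS = V_G − V_S = 5.55 − 1.68 = 3.87 V; V_DS = V_D − V_S = 2.4 − 1.68 = 0.72 V.
k_n = μ_nC_ox · (W/L) = 7.944 mA/V².
V_ov = V_GS − V_th = 3.87 − 1.32 = 2.55 V.
Since V_DS = 0.72 V < V_ov = 2.55 V, the device is in the triode region.
I_D = k_n [V_ov · V_DS − ½ V_DS²] = 7.944 × [2.55 × 0.72 − 0.5 × 0.72²] = 12.5 mA.

Triode; I_D = 12.5 mA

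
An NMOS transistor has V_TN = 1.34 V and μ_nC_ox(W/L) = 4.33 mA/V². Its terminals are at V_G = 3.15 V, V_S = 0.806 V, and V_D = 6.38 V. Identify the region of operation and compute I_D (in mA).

V_GS = V_G − V_S = 3.15 − 0.806 = 2.34 V; V_DS = V_D − V_S = 6.38 − 0.806 = 5.57 V.
V_ov = V_GS − V_TN = 2.34 − 1.34 = 1 V.
Since V_DS = 5.57 V ≥ V_ov = 1 V, the device is in saturation.
I_D = ½ k_n V_ov² = 0.5 × 4.33 × 1² = 2.18 mA.

Saturation; I_D = 2.18 mA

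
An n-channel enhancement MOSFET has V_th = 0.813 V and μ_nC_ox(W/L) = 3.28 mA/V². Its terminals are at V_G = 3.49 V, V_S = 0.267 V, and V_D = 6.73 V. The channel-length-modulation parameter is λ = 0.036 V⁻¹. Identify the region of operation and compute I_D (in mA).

V_GS = V_G − V_S = 3.49 − 0.267 = 3.22 V; V_DS = V_D − V_S = 6.73 − 0.267 = 6.46 V.
V_ov = V_GS − V_th = 3.22 − 0.813 = 2.41 V.
Since V_DS = 6.46 V ≥ V_ov = 2.41 V, the device is in saturation.
I_D = ½ k_n V_ov² (1 + λ V_DS) = 0.5 × 3.28 × 2.41² × (1 + 0.036 × 6.46) = 11.7 mA.

Saturation; I_D = 11.7 mA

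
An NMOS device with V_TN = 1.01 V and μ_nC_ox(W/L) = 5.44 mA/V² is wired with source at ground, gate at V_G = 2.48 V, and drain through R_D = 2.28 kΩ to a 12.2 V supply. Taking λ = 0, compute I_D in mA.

I_D = 4.96 mA

V_GS = V_G = 2.48 V, so V_ov = 2.48 − 1.01 = 1.47 V.
Assume saturation: I_D = ½ k_n V_ov² = 0.5 × 5.44 × 1.47² = 5.88 mA, giving V_DS = V_DD − I_D R_D = 12.2 − 5.88 × 2.28 = -1.2 V.
But -1.2 V < V_ov = 1.47 V, so the device is actually in triode.
In triode I_D = k_n[V_ov V_DS − ½ V_DS²] and I_D = (V_DD − V_DS)/R_D. Equating: 6.2 V_DS² − 19.23 V_DS + 12.2 = 0, giving V_DS = 0.889 V (the root below V_ov).
I_D = (12.2 − 0.889) / 2.28 = 4.96 mA.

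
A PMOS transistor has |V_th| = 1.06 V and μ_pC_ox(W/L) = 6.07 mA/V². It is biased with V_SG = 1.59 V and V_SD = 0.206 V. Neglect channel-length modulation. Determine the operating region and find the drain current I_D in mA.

V_ov = V_SG − |V_th| = 1.59 − 1.06 = 0.53 V.
Since V_SD = 0.206 V < V_ov = 0.53 V, the device is in the triode region.
I_D = k_p [V_ov · V_SD − ½ V_SD²] = 6.07 × [0.53 × 0.206 − 0.5 × 0.206²] = 0.534 mA.

Triode; I_D = 0.534 mA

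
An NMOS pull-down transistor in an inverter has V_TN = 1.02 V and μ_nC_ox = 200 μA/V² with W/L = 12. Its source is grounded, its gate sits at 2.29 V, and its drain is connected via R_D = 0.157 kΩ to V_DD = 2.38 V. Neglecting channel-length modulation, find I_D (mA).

V_GS = V_G = 2.29 V, so V_ov = 2.29 − 1.02 = 1.27 V.
k_n = μ_nC_ox · (W/L) = 2.4 mA/V².
Assume saturation: I_D = ½ k_n V_ov² = 0.5 × 2.4 × 1.27² = 1.94 mA, giving V_DS = V_DD − I_D R_D = 2.38 − 1.94 × 0.157 = 2.08 V.
V_DS = 2.08 V ≥ V_ov = 1.27 V, confirming saturation.

I_D = 1.94 mA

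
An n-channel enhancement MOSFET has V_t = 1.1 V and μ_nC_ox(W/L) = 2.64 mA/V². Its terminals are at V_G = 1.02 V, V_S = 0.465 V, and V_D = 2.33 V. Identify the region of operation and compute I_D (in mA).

Cutoff; I_D = 0 mA

V_GS = V_G − V_S = 1.02 − 0.465 = 0.555 V; V_DS = V_D − V_S = 2.33 − 0.465 = 1.86 V.
V_GS = 0.555 V < V_t = 1.1 V, so the transistor is in cutoff.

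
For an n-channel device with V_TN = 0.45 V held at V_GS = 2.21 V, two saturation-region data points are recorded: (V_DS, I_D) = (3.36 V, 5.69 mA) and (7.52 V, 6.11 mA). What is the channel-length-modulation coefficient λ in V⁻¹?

λ = 0.0189 V⁻¹

With V_GS fixed, I_D ∝ (1 + λ V_DS) in saturation, so I_D2/I_D1 = (1 + λ V_DS2)/(1 + λ V_DS1).
6.11/5.69 = 1.074 = (1 + 7.52 λ)/(1 + 3.36 λ).
Solving: λ (I_D1 V_DS2 − I_D2 V_DS1) = I_D2 − I_D1, so λ = (6.11 − 5.69) / (5.69 × 7.52 − 6.11 × 3.36) = 0.42 / 22.3 = 0.0189 V⁻¹.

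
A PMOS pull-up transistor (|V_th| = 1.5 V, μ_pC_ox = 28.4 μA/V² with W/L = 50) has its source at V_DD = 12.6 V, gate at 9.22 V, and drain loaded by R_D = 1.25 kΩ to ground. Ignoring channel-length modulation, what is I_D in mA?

I_D = 2.51 mA

V_SG = V_DD − V_G = 12.6 − 9.22 = 3.38 V, so V_ov = 3.38 − 1.5 = 1.88 V.
k_p = μ_pC_ox · (W/L) = 1.42 mA/V².
Assume saturation: I_D = ½ k_p V_ov² = 0.5 × 1.42 × 1.88² = 2.51 mA, giving V_SD = V_DD − I_D R_D = 12.6 − 2.51 × 1.25 = 9.46 V.
V_SD = 9.46 V ≥ V_ov = 1.88 V, confirming saturation.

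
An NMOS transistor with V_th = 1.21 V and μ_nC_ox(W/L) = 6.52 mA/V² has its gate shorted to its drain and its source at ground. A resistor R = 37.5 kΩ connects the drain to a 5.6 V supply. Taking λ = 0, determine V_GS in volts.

V_GS = 1.40 V

With gate tied to drain, V_GS = V_DS ≥ V_GS − V_th, so the device is in saturation.
KCL at the drain: ½ k_n (V_GS − V_th)² = (V_DD − V_GS)/R.
Let x = V_GS − 1.21. Then 122 x² + x − 4.39 = 0, giving x = 0.185 V (positive root), so V_GS = 1.4 V.
I_D = (V_DD − V_GS)/R = (5.6 − 1.4) / 37.5 = 0.112 mA.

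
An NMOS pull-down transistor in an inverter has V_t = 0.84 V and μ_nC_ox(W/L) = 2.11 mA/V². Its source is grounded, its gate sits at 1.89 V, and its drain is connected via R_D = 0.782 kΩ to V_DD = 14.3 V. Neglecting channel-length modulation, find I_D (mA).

I_D = 1.16 mA

V_GS = V_G = 1.89 V, so V_ov = 1.89 − 0.84 = 1.05 V.
Assume saturation: I_D = ½ k_n V_ov² = 0.5 × 2.11 × 1.05² = 1.16 mA, giving V_DS = V_DD − I_D R_D = 14.3 − 1.16 × 0.782 = 13.4 V.
V_DS = 13.4 V ≥ V_ov = 1.05 V, confirming saturation.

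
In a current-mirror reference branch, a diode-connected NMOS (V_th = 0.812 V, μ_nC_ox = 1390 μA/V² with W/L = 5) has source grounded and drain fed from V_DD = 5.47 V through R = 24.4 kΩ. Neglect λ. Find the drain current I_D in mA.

With gate tied to drain, V_GS = V_DS ≥ V_GS − V_th, so the device is in saturation.
k_n = μ_nC_ox · (W/L) = 6.95 mA/V².
KCL at the drain: ½ k_n (V_GS − V_th)² = (V_DD − V_GS)/R.
Let x = V_GS − 0.812. Then 84.8 x² + x − 4.658 = 0, giving x = 0.229 V (positive root), so V_GS = 1.04 V.
I_D = (V_DD − V_GS)/R = (5.47 − 1.04) / 24.4 = 0.182 mA.

I_D = 0.182 mA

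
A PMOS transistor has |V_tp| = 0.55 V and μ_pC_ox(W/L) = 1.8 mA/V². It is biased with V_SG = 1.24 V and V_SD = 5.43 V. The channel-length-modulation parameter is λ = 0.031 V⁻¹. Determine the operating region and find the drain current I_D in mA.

V_ov = V_SG − |V_tp| = 1.24 − 0.55 = 0.69 V.
Since V_SD = 5.43 V ≥ V_ov = 0.69 V, the device is in saturation.
I_D = ½ k_p V_ov² (1 + λ V_SD) = 0.5 × 1.8 × 0.69² × (1 + 0.031 × 5.43) = 0.501 mA.

Saturation; I_D = 0.501 mA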